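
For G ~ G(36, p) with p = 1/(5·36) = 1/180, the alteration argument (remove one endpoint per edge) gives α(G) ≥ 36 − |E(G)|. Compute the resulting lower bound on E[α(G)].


E[|E(G)|] = C(36, 2)·p = 630 · (1/180) = 7/2.
E[α(G)] ≥ n − E[|E(G)|] = 36 − 7/2 = 65/2.
Numerically: ≈ 32.500000.
(This is only a lower bound; the true E[α(G)] may be larger.)

E[α(G)] ≥ 65/2 ≈ 32.500000.


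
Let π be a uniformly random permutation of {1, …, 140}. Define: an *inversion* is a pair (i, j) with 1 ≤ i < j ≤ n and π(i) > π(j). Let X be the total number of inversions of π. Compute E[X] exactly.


Write X = Σ X_I over the C(140, 2) = 9730 pairs i < j, with X_I the indicator of one inversion.
There are 9730 indicators.
For each fixed pair i < j, the values π(i) and π(j) are two distinct elements of {1, …, 140} in uniformly random order; by symmetry P[π(i) > π(j)] = 1/2.
By linearity: E[X] = 9730 · (1/2) = C(140, 2) · (1/2) = 9730/2 = 4865 ≈ 4865.000000.

E[X] = 4865 = 4865.000000.


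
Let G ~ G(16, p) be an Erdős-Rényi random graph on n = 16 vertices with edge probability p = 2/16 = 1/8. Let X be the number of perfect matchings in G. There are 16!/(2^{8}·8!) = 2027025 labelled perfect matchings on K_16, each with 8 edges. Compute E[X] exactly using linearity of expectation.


K_16 has 16!/(2^{8}·8!) = 2027025 labelled perfect matchings.
For each such perfect matching H, let X_H = 1 if all 8 edges of H are present in G. Then P[X_H = 1] = p^{8} = (1/8)^{8} = 1/16777216.
By linearity: E[X] = Σ_H E[X_H] = 2027025 · p^{8} = 2027025 · 1/16777216 = 2027025/16777216.
Numerically: E[X] ≈ 0.12082.

E[X] = 2027025 · (1/8)^{8} = 2027025/16777216 ≈ 0.12082.


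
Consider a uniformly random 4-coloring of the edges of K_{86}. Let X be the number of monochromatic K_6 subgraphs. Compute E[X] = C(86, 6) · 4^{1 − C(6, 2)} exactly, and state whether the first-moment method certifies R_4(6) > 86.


E[X] = C(86, 6) · 4^{1 − 15} = 470155077 · 4^{−14} = 470155077/268435456.
As a reduced fraction: E[X] = 470155077/268435456 ≈ 1.751.
Is E[X] < 1? NO.
Since E[X] ≥ 1, the first-moment bound is inconclusive at n = 86; it does NOT by itself certify R_4(6) > 86.

E[X] = 470155077/268435456 ≈ 1.751; E[X] ≥ 1; first-moment method inconclusive here.


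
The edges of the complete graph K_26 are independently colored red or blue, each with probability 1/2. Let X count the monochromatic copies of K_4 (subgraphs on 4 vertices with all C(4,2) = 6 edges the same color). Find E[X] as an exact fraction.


Let X = Σ_S X_S over the C(26, 4) = 14950 subsets S of size 4, where X_S = 1 if the K_4 on S is monochromatic.
For a fixed S, the K_4 on S has C(4, 2) = 6 edges. P[all 6 edges red] = (1/2)^6, and likewise for blue, so P[monochromatic] = 2·(1/2)^6 = 2^{1 − 6} = 1/32.
Summing: E[X] = C(26, 4) · 2^{1 − 6} = 14950 · 1/32 = 7475/16.
Numerically: E[X] ≈ 467.187500.

E[X] = C(26,4)·2^(1−C(4,2)) = 7475/16 ≈ 467.187500.


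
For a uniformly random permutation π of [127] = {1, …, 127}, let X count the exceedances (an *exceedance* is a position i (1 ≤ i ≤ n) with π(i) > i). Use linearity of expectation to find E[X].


Write X = Σ_{i=1}^{127} X_i, where X_i = 1_{π(i) > i}.
For each fixed i, π(i) is uniform over {1, …, 127} (marginal of a uniform permutation), so P[π(i) > i] = (n − i)/n. Summing: Σ_{i=1}^{127} (n − i)/n = (0 + 1 + … + 126)/127 = 127(127 − 1)/(2·127) = (127 − 1)/2.
Hence E[X] = Σ_{i=1}^{127} (127 − i)/127 = 63 ≈ 63.0000.

E[X] = 63 = 63.0000.


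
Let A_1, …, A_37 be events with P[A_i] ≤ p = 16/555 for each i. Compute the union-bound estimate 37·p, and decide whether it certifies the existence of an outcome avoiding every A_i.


Union bound: P[∪_{i=1}^{37} A_i] ≤ Σ_i P[A_i] ≤ 37·p = 37·(16/555) = 16/15.
Numerically: 16/15 ≈ 1.0667.
Is 16/15 < 1? NO.
Since the bound 16/15 is ≥ 1, the union bound is uninformative here; it does NOT by itself certify existence.

37·p = 16/15 ≈ 1.0667; existence NOT certified by the union bound.


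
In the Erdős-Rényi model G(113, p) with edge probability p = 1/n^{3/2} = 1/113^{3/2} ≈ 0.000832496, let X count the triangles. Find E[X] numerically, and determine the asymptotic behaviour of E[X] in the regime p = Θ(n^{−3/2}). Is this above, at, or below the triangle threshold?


Number of potential triangles: C(113, 3) = 234136.
Each occurs with probability p³ ≈ (0.000832496)³ ≈ 5.76961726e-10.
By linearity: E[X] = C(113, 3)·p³ ≈ 234136 · 5.76961726e-10 ≈ 0.000135.
Since α = 3/2 > 1, p = c/n^{3/2} = o(1/n) is below the triangle threshold p ~ 1/n. Asymptotically E[X] ~ (c³/6)·n^{3(1−α)} = (1³/6)·n^{-1.5} → 0, so by Markov's inequality G has no triangles w.h.p.

E[X] ≈ 0.000135; in regime p = Θ(1/n^{3/2}) E[X] tends to 0 (below the triangle threshold p ~ 1/n).


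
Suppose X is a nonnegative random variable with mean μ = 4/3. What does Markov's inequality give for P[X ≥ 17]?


μ = E[X] = 4/3, a = 17.
Markov: P[X ≥ 17] ≤ μ/a = (4/3)/17 = 4/51.
Numerically: ≈ 0.078431.
(Since a = 17 > μ = 1.333333, the bound 4/51 is < 1 and informative.)

P[X ≥ 17] ≤ 4/51 ≈ 0.078431.


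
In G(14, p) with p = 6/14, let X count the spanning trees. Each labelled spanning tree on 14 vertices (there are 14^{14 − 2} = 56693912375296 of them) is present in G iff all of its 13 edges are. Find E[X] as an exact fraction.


K_14 has 14^{14 − 2} = 56693912375296 labelled spanning trees.
For each such spanning tree H, let X_H = 1 if all 13 edges of H are present in G. Then P[X_H = 1] = p^{13} = (3/7)^{13} = 1594323/96889010407.
By linearity: E[X] = Σ_H E[X_H] = 56693912375296 · p^{13} = 56693912375296 · 1594323/96889010407 = 6530347008/7.
Numerically: E[X] ≈ 9.329e+08.

E[X] = 56693912375296 · (3/7)^{13} = 6530347008/7 ≈ 9.329e+08.


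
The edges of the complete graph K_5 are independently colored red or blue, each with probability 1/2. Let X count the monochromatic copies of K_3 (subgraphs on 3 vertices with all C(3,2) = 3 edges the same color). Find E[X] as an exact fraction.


Let X = Σ_S X_S over the C(5, 3) = 10 subsets S of size 3, where X_S = 1 if the K_3 on S is monochromatic.
For a fixed S, the K_3 on S has C(3, 2) = 3 edges. P[all 3 edges red] = (1/2)^3, and likewise for blue, so P[monochromatic] = 2·(1/2)^3 = 2^{1 − 3} = 1/4.
By linearity of expectation: E[X] = C(5, 3) · 2^{1 − 3} = 10 · 1/4 = 5/2.
Numerically: E[X] ≈ 2.500000.

E[X] = C(5,3)·2^(1−C(3,2)) = 5/2 ≈ 2.500000.


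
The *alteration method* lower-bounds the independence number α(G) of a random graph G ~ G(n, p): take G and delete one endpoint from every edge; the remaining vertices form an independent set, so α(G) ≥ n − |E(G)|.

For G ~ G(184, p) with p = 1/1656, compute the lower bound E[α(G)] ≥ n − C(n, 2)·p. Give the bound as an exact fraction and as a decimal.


E[|E(G)|] = C(184, 2)·p = 16836 · (1/1656) = 61/6.
E[α(G)] ≥ n − E[|E(G)|] = 184 − 61/6 = 1043/6.
Numerically: ≈ 173.833333.
(This is only a lower bound; the true E[α(G)] may be larger.)

E[α(G)] ≥ 1043/6 ≈ 173.833333.


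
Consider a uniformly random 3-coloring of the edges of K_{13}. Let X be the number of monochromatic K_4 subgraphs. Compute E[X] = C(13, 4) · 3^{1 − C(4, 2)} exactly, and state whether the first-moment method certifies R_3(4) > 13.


E[X] = C(13, 4) · 3^{1 − 6} = 715 · 3^{−5} = 715/243.
As a reduced fraction: E[X] = 715/243 ≈ 2.94239.
Is E[X] < 1? NO.
Since E[X] ≥ 1, the first-moment bound is inconclusive at n = 13; it does NOT by itself certify R_3(4) > 13.

E[X] = 715/243 ≈ 2.94239; E[X] ≥ 1; first-moment method inconclusive here.


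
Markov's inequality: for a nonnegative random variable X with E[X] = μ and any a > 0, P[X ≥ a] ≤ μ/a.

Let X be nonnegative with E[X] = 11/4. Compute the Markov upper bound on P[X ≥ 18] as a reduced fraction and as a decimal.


μ = E[X] = 11/4, a = 18.
Markov: P[X ≥ 18] ≤ μ/a = (11/4)/18 = 11/72.
Numerically: ≈ 0.153.
(Since a = 18 > μ = 2.750, the bound 11/72 is < 1 and informative.)

P[X ≥ 18] ≤ 11/72 ≈ 0.153.


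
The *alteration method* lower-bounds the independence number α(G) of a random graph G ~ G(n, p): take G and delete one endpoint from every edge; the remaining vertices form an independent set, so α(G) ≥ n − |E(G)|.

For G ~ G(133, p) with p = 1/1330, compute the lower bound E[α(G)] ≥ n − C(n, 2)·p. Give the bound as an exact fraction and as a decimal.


E[|E(G)|] = C(133, 2)·p = 8778 · (1/1330) = 33/5.
E[α(G)] ≥ n − E[|E(G)|] = 133 − 33/5 = 632/5.
Numerically: ≈ 126.400000.
(This is only a lower bound; the true E[α(G)] may be larger.)

E[α(G)] ≥ 632/5 ≈ 126.400000.


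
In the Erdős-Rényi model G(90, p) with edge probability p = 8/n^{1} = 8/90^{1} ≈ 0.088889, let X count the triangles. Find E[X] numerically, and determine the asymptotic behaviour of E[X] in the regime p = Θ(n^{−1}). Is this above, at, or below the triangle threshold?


Number of potential triangles: C(90, 3) = 117480.
Each occurs with probability p³ ≈ (0.088889)³ ≈ 7.0233196e-04.
By linearity: E[X] = C(90, 3)·p³ ≈ 117480 · 7.0233196e-04 ≈ 82.50996.
Here α = 1, so p = 8/n is exactly at the triangle threshold p ~ 1/n. Asymptotically E[X] → c³/6 = 8³/6 = 256/3 ≈ 85.33333, a bounded constant. In this regime the triangle count is asymptotically Poisson(c³/6).

E[X] ≈ 82.50996; in regime p = Θ(1/n^{1}) E[X] stays bounded (at the triangle threshold p ~ 1/n).


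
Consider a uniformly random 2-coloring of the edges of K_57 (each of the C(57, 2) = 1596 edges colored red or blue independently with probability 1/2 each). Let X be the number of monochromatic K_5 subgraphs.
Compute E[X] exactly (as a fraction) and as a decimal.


Let X = Σ_S X_S over the C(57, 5) = 4187106 subsets S of size 5, where X_S = 1 if the K_5 on S is monochromatic.
For a fixed S, the K_5 on S has C(5, 2) = 10 edges. P[all 10 edges red] = (1/2)^10, and likewise for blue, so P[monochromatic] = 2·(1/2)^10 = 2^{1 − 10} = 1/512.
By linearity: E[X] = C(57, 5) · 2^{1 − 10} = 4187106 · 1/512 = 2093553/256.
Numerically: E[X] ≈ 8177.94141.

E[X] = C(57,5)·2^(1−C(5,2)) = 2093553/256 ≈ 8177.94141.


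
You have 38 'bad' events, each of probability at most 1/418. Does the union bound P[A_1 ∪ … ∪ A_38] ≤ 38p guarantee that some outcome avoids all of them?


Union bound: P[∪_{i=1}^{38} A_i] ≤ Σ_i P[A_i] ≤ 38·p = 38·(1/418) = 1/11.
Numerically: 1/11 ≈ 0.090909.
Is 1/11 < 1? YES.
Since P[∪ A_i] ≤ 1/11 < 1, the complement has P[∩ A_i^c] ≥ 1 − 1/11 = 10/11 > 0, so some outcome avoids every A_i.

38·p = 1/11 ≈ 0.090909; existence CERTIFIED by the union bound.


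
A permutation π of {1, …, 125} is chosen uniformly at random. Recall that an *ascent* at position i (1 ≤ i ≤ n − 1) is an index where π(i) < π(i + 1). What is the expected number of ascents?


Write X = Σ X_I over i = 1, …, 124, with X_I the indicator of one ascent.
There are 124 indicators.
For each fixed i, the pair (π(i), π(i+1)) is a uniformly random ordered pair of distinct values from {1, …, 125}; by symmetry P[π(i) < π(i+1)] = 1/2.
By linearity: E[X] = 124 · (1/2) = (125 − 1) · (1/2) = 62 ≈ 62.000.

E[X] = 62 = 62.000.


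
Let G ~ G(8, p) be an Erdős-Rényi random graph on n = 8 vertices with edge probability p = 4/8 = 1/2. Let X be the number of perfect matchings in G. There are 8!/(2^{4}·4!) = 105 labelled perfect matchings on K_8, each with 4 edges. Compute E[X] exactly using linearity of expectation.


K_8 has 8!/(2^{4}·4!) = 105 labelled perfect matchings.
For each such perfect matching H, let X_H = 1 if all 4 edges of H are present in G. Then P[X_H = 1] = p^{4} = (1/2)^{4} = 1/16.
By linearity: E[X] = Σ_H E[X_H] = 105 · p^{4} = 105 · 1/16 = 105/16.
Numerically: E[X] ≈ 6.56.

E[X] = 105 · (1/2)^{4} = 105/16 ≈ 6.56.


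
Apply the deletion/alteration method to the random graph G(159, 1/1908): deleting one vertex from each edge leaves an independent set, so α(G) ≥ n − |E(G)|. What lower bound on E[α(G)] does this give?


E[|E(G)|] = C(159, 2)·p = 12561 · (1/1908) = 79/12.
E[α(G)] ≥ n − E[|E(G)|] = 159 − 79/12 = 1829/12.
Numerically: ≈ 152.4167.
(This is only a lower bound; the true E[α(G)] may be larger.)

E[α(G)] ≥ 1829/12 ≈ 152.4167.


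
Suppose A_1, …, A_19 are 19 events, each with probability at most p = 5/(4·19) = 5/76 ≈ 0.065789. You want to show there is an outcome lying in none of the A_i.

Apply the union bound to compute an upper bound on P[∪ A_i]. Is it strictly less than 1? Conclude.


Union bound: P[∪_{i=1}^{19} A_i] ≤ Σ_i P[A_i] ≤ 19·p = 19·(5/76) = 5/4.
Numerically: 5/4 ≈ 1.250000.
Is 5/4 < 1? NO.
Since the bound 5/4 is ≥ 1, the union bound is uninformative here; it does NOT by itself certify existence.

19·p = 5/4 ≈ 1.250000; existence NOT certified by the union bound.


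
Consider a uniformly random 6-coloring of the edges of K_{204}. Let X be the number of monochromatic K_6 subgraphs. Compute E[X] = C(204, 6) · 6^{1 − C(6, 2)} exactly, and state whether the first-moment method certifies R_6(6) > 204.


E[X] = C(204, 6) · 6^{1 − 15} = 92944609660 · 6^{−14} = 92944609660/78364164096.
As a reduced fraction: E[X] = 23236152415/19591041024 ≈ 1.186.
Is E[X] < 1? NO.
Since E[X] ≥ 1, the first-moment bound is inconclusive at n = 204; it does NOT by itself certify R_6(6) > 204.

E[X] = 23236152415/19591041024 ≈ 1.186; E[X] ≥ 1; first-moment method inconclusive here.


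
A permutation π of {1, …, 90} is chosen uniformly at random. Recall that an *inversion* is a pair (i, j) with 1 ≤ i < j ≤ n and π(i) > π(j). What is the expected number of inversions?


Write X = Σ X_I over the C(90, 2) = 4005 pairs i < j, with X_I the indicator of one inversion.
There are 4005 indicators.
For each fixed pair i < j, the values π(i) and π(j) are two distinct elements of {1, …, 90} in uniformly random order; by symmetry P[π(i) > π(j)] = 1/2.
By linearity: E[X] = 4005 · (1/2) = C(90, 2) · (1/2) = 4005/2 = 4005/2 ≈ 2002.500.

E[X] = 4005/2 = 2002.500.


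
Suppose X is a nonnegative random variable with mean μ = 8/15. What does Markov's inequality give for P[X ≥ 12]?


μ = E[X] = 8/15, a = 12.
Markov: P[X ≥ 12] ≤ μ/a = (8/15)/12 = 2/45.
Numerically: ≈ 0.044444.
(Since a = 12 > μ = 0.533333, the bound 2/45 is < 1 and informative.)

P[X ≥ 12] ≤ 2/45 ≈ 0.044444.


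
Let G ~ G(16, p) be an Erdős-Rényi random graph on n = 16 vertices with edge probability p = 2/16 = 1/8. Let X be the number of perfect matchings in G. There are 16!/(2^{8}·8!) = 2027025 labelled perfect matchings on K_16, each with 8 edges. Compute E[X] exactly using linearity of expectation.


K_16 has 16!/(2^{8}·8!) = 2027025 labelled perfect matchings.
For each such perfect matching H, let X_H = 1 if all 8 edges of H are present in G. Then P[X_H = 1] = p^{8} = (1/8)^{8} = 1/16777216.
Summing the indicators: E[X] = Σ_H E[X_H] = 2027025 · p^{8} = 2027025 · 1/16777216 = 2027025/16777216.
Numerically: E[X] ≈ 0.121.

E[X] = 2027025 · (1/8)^{8} = 2027025/16777216 ≈ 0.121.


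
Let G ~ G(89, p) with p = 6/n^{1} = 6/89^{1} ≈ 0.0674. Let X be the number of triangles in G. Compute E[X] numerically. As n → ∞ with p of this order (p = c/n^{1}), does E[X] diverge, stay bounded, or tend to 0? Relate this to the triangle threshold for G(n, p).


Number of potential triangles: C(89, 3) = 113564.
Each occurs with probability p³ ≈ (0.0674)³ ≈ 3.06396e-04.
By linearity: E[X] = C(89, 3)·p³ ≈ 113564 · 3.06396e-04 ≈ 34.796.
Here α = 1, so p = 6/n is exactly at the triangle threshold p ~ 1/n. Asymptotically E[X] → c³/6 = 6³/6 = 36 ≈ 36.000, a bounded constant. In this regime the triangle count is asymptotically Poisson(c³/6).

E[X] ≈ 34.796; in regime p = Θ(1/n^{1}) E[X] stays bounded (at the triangle threshold p ~ 1/n).


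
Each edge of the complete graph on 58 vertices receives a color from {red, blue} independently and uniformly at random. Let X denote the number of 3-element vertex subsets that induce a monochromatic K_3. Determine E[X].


Let X = Σ_S X_S over the C(58, 3) = 30856 subsets S of size 3, where X_S = 1 if the K_3 on S is monochromatic.
For a fixed S, the K_3 on S has C(3, 2) = 3 edges. P[all 3 edges red] = (1/2)^3, and likewise for blue, so P[monochromatic] = 2·(1/2)^3 = 2^{1 − 3} = 1/4.
Summing: E[X] = C(58, 3) · 2^{1 − 3} = 30856 · 1/4 = 7714.
Numerically: E[X] ≈ 7714.000000.

E[X] = C(58,3)·2^(1−C(3,2)) = 7714 ≈ 7714.000000.


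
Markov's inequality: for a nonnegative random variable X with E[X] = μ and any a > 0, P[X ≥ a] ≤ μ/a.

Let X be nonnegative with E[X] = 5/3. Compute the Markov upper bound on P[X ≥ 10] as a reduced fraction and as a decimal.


μ = E[X] = 5/3, a = 10.
Markov: P[X ≥ 10] ≤ μ/a = (5/3)/10 = 1/6.
Numerically: ≈ 0.16667.
(Since a = 10 > μ = 1.66667, the bound 1/6 is < 1 and informative.)

P[X ≥ 10] ≤ 1/6 ≈ 0.16667.


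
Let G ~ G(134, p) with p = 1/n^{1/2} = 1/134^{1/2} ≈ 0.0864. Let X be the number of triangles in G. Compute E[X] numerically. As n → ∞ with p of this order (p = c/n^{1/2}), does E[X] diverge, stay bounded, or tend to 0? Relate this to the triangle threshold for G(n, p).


Number of potential triangles: C(134, 3) = 392084.
Each occurs with probability p³ ≈ (0.0864)³ ≈ 6.44678e-04.
By linearity: E[X] = C(134, 3)·p³ ≈ 392084 · 6.44678e-04 ≈ 252.768.
Since α = 1/2 < 1, p = c/n^{1/2} ≫ 1/n is above the triangle threshold p ~ 1/n. Asymptotically E[X] ~ (c³/6)·n^{3(1−α)} = (1³/6)·n^{1.5} → ∞; triangles are abundant w.h.p.

E[X] ≈ 252.768; in regime p = Θ(1/n^{1/2}) E[X] diverges (above the triangle threshold p ~ 1/n).


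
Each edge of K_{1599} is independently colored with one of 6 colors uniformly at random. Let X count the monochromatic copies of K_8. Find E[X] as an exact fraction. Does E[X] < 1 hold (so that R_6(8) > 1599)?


E[X] = C(1599, 8) · 6^{1 − 28} = 1041478627524184359081 · 6^{−27} = 1041478627524184359081/1023490369077469249536.
As a reduced fraction: E[X] = 38573282500895717003/37907050706572935168 ≈ 1.0176.
Is E[X] < 1? NO.
Since E[X] ≥ 1, the first-moment bound is inconclusive at n = 1599; it does NOT by itself certify R_6(8) > 1599.

E[X] = 38573282500895717003/37907050706572935168 ≈ 1.0176; E[X] ≥ 1; first-moment method inconclusive here.


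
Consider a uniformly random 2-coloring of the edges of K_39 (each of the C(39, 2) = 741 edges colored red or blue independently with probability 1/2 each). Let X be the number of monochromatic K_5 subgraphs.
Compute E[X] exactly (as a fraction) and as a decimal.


Let X = Σ_S X_S over the C(39, 5) = 575757 subsets S of size 5, where X_S = 1 if the K_5 on S is monochromatic.
For a fixed S, the K_5 on S has C(5, 2) = 10 edges. P[all 10 edges red] = (1/2)^10, and likewise for blue, so P[monochromatic] = 2·(1/2)^10 = 2^{1 − 10} = 1/512.
Summing: E[X] = C(39, 5) · 2^{1 − 10} = 575757 · 1/512 = 575757/512.
Numerically: E[X] ≈ 1124.52539.

E[X] = C(39,5)·2^(1−C(5,2)) = 575757/512 ≈ 1124.52539.


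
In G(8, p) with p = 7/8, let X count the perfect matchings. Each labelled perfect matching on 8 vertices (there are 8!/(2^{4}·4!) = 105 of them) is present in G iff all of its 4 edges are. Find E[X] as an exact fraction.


K_8 has 8!/(2^{4}·4!) = 105 labelled perfect matchings.
For each such perfect matching H, let X_H = 1 if all 4 edges of H are present in G. Then P[X_H = 1] = p^{4} = (7/8)^{4} = 2401/4096.
By linearity: E[X] = Σ_H E[X_H] = 105 · p^{4} = 105 · 2401/4096 = 252105/4096.
Numerically: E[X] ≈ 61.55.

E[X] = 105 · (7/8)^{4} = 252105/4096 ≈ 61.55.


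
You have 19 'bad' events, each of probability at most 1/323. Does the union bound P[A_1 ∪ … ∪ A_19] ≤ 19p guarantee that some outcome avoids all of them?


Union bound: P[∪_{i=1}^{19} A_i] ≤ Σ_i P[A_i] ≤ 19·p = 19·(1/323) = 1/17.
Numerically: 1/17 ≈ 0.059.
Is 1/17 < 1? YES.
Since P[∪ A_i] ≤ 1/17 < 1, the complement has P[∩ A_i^c] ≥ 1 − 1/17 = 16/17 > 0, so some outcome avoids every A_i.

19·p = 1/17 ≈ 0.059; existence CERTIFIED by the union bound.


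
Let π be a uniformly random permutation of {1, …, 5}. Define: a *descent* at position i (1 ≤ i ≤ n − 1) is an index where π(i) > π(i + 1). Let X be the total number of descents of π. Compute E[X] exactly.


Write X = Σ X_I over i = 1, …, 4, with X_I the indicator of one descent.
There are 4 indicators.
For each fixed i, the pair (π(i), π(i+1)) is a uniformly random ordered pair of distinct values from {1, …, 5}; by symmetry P[π(i) > π(i+1)] = 1/2.
By linearity: E[X] = 4 · (1/2) = (5 − 1) · (1/2) = 2 ≈ 2.000.

E[X] = 2 = 2.000.


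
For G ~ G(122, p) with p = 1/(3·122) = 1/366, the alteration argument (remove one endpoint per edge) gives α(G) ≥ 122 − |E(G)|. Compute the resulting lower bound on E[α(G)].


E[|E(G)|] = C(122, 2)·p = 7381 · (1/366) = 121/6.
E[α(G)] ≥ n − E[|E(G)|] = 122 − 121/6 = 611/6.
Numerically: ≈ 101.833.
(This is only a lower bound; the true E[α(G)] may be larger.)

E[α(G)] ≥ 611/6 ≈ 101.833.


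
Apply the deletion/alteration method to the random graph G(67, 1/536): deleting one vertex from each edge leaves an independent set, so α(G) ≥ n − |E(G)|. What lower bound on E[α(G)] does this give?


E[|E(G)|] = C(67, 2)·p = 2211 · (1/536) = 33/8.
E[α(G)] ≥ n − E[|E(G)|] = 67 − 33/8 = 503/8.
Numerically: ≈ 62.875.
(This is only a lower bound; the true E[α(G)] may be larger.)

E[α(G)] ≥ 503/8 ≈ 62.875.


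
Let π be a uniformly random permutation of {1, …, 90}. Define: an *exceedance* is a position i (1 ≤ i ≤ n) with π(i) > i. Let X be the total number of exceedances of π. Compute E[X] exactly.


Write X = Σ_{i=1}^{90} X_i, where X_i = 1_{π(i) > i}.
For each fixed i, π(i) is uniform over {1, …, 90} (marginal of a uniform permutation), so P[π(i) > i] = (n − i)/n. Summing: Σ_{i=1}^{90} (n − i)/n = (0 + 1 + … + 89)/90 = 90(90 − 1)/(2·90) = (90 − 1)/2.
Hence E[X] = Σ_{i=1}^{90} (90 − i)/90 = 89/2 ≈ 44.5000.

E[X] = 89/2 = 44.5000.


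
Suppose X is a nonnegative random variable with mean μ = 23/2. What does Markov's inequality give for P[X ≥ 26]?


μ = E[X] = 23/2, a = 26.
Markov: P[X ≥ 26] ≤ μ/a = (23/2)/26 = 23/52.
Numerically: ≈ 0.442308.
(Since a = 26 > μ = 11.500000, the bound 23/52 is < 1 and informative.)

P[X ≥ 26] ≤ 23/52 ≈ 0.442308.


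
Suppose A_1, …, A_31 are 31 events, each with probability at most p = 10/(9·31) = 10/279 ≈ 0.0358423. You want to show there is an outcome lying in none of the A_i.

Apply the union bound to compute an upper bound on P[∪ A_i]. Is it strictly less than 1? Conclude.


Union bound: P[∪_{i=1}^{31} A_i] ≤ Σ_i P[A_i] ≤ 31·p = 31·(10/279) = 10/9.
Numerically: 10/9 ≈ 1.1111111.
Is 10/9 < 1? NO.
Since the bound 10/9 is ≥ 1, the union bound is uninformative here; it does NOT by itself certify existence.

31·p = 10/9 ≈ 1.1111111; existence NOT certified by the union bound.


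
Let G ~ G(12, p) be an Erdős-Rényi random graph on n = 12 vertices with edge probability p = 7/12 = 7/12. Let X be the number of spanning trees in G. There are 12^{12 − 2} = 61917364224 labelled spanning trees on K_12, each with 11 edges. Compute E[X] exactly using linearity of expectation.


K_12 has 12^{12 − 2} = 61917364224 labelled spanning trees.
For each such spanning tree H, let X_H = 1 if all 11 edges of H are present in G. Then P[X_H = 1] = p^{11} = (7/12)^{11} = 1977326743/743008370688.
By linearity of expectation: E[X] = Σ_H E[X_H] = 61917364224 · p^{11} = 61917364224 · 1977326743/743008370688 = 1977326743/12.
Numerically: E[X] ≈ 1.65e+08.

E[X] = 61917364224 · (7/12)^{11} = 1977326743/12 ≈ 1.65e+08.


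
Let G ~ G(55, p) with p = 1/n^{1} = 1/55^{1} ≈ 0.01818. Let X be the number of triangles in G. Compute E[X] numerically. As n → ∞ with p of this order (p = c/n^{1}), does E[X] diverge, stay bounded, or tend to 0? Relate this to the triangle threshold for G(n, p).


Number of potential triangles: C(55, 3) = 26235.
Each occurs with probability p³ ≈ (0.01818)³ ≈ 6.010518e-06.
By linearity: E[X] = C(55, 3)·p³ ≈ 26235 · 6.010518e-06 ≈ 0.1577.
Here α = 1, so p = 1/n is exactly at the triangle threshold p ~ 1/n. Asymptotically E[X] → c³/6 = 1³/6 = 1/6 ≈ 0.1667, a bounded constant. In this regime the triangle count is asymptotically Poisson(c³/6).

E[X] ≈ 0.1577; in regime p = Θ(1/n^{1}) E[X] stays bounded (at the triangle threshold p ~ 1/n).


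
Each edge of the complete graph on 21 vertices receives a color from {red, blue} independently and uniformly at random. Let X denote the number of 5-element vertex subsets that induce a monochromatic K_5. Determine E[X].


Let X = Σ_S X_S over the C(21, 5) = 20349 subsets S of size 5, where X_S = 1 if the K_5 on S is monochromatic.
For a fixed S, the K_5 on S has C(5, 2) = 10 edges. P[all 10 edges red] = (1/2)^10, and likewise for blue, so P[monochromatic] = 2·(1/2)^10 = 2^{1 − 10} = 1/512.
Summing: E[X] = C(21, 5) · 2^{1 − 10} = 20349 · 1/512 = 20349/512.
Numerically: E[X] ≈ 39.74414.

E[X] = C(21,5)·2^(1−C(5,2)) = 20349/512 ≈ 39.74414.


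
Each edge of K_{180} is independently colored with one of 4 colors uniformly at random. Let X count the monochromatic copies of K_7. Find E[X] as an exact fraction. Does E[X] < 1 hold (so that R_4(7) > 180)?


E[X] = C(180, 7) · 4^{1 − 21} = 1079414463600 · 4^{−20} = 1079414463600/1099511627776.
As a reduced fraction: E[X] = 67463403975/68719476736 ≈ 0.98172.
Is E[X] < 1? YES.
Since E[X] < 1, there exists a 4-coloring of K_{180} with no monochromatic K_7; hence R_4(7) > 180.

E[X] = 67463403975/68719476736 ≈ 0.98172; E[X] < 1, so R_4(7) > 180.


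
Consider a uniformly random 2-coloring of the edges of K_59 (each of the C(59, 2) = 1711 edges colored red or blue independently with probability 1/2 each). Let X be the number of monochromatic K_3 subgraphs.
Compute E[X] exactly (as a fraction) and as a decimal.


Let X = Σ_S X_S over the C(59, 3) = 32509 subsets S of size 3, where X_S = 1 if the K_3 on S is monochromatic.
For a fixed S, the K_3 on S has C(3, 2) = 3 edges. P[all 3 edges red] = (1/2)^3, and likewise for blue, so P[monochromatic] = 2·(1/2)^3 = 2^{1 − 3} = 1/4.
By linearity: E[X] = C(59, 3) · 2^{1 − 3} = 32509 · 1/4 = 32509/4.
Numerically: E[X] ≈ 8127.2500.

E[X] = C(59,3)·2^(1−C(3,2)) = 32509/4 ≈ 8127.2500.


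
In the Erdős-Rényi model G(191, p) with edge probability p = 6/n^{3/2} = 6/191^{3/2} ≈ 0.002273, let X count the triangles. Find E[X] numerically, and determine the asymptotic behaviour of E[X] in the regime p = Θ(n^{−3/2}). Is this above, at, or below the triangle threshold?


Number of potential triangles: C(191, 3) = 1143135.
Each occurs with probability p³ ≈ (0.002273)³ ≈ 1.1743663e-08.
By linearity: E[X] = C(191, 3)·p³ ≈ 1143135 · 1.1743663e-08 ≈ 0.01342.
Since α = 3/2 > 1, p = c/n^{3/2} = o(1/n) is below the triangle threshold p ~ 1/n. Asymptotically E[X] ~ (c³/6)·n^{3(1−α)} = (6³/6)·n^{-1.5} → 0, so by Markov's inequality G has no triangles w.h.p.

E[X] ≈ 0.01342; in regime p = Θ(1/n^{3/2}) E[X] tends to 0 (below the triangle threshold p ~ 1/n).


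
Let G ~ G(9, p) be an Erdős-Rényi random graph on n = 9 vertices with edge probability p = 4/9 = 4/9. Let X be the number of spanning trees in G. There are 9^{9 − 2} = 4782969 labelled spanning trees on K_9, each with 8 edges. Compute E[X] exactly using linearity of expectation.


K_9 has 9^{9 − 2} = 4782969 labelled spanning trees.
For each such spanning tree H, let X_H = 1 if all 8 edges of H are present in G. Then P[X_H = 1] = p^{8} = (4/9)^{8} = 65536/43046721.
Summing the indicators: E[X] = Σ_H E[X_H] = 4782969 · p^{8} = 4782969 · 65536/43046721 = 65536/9.
Numerically: E[X] ≈ 7281.8.

E[X] = 4782969 · (4/9)^{8} = 65536/9 ≈ 7281.8.


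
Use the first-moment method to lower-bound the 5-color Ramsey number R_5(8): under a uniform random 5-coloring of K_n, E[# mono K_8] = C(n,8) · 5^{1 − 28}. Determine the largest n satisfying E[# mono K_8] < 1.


We need C(n, 8) · 5^{1 − 28} < 1, i.e. C(n, 8) < 5^{28 − 1} = 7450580596923828125.
Check values of n near the boundary:
  n = 860: C(860, 8) = 7182671140665308145; 7182671140665308145 < 7450580596923828125? YES
  n = 861: C(861, 8) = 7250034996615275865; 7250034996615275865 < 7450580596923828125? YES
  n = 862: C(862, 8) = 7317951015318931845; 7317951015318931845 < 7450580596923828125? YES
  n = 863: C(863, 8) = 7386423071602617757; 7386423071602617757 < 7450580596923828125? YES
  n = 864: C(864, 8) = 7455455062926006708; 7455455062926006708 < 7450580596923828125? NO
The largest n with C(n, 8) < 7450580596923828125 is n = 863 (where E[X] = 7386423071602617757/7450580596923828125 ≈ 0.9914). Hence R_5(8) > 863, i.e. R_5(8) ≥ 864.

Largest n = 863; hence R_5(8) > 863.


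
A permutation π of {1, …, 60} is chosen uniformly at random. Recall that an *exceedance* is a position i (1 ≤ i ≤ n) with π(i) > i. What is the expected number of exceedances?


Write X = Σ_{i=1}^{60} X_i, where X_i = 1_{π(i) > i}.
For each fixed i, π(i) is uniform over {1, …, 60} (marginal of a uniform permutation), so P[π(i) > i] = (n − i)/n. Summing: Σ_{i=1}^{60} (n − i)/n = (0 + 1 + … + 59)/60 = 60(60 − 1)/(2·60) = (60 − 1)/2.
Hence E[X] = Σ_{i=1}^{60} (60 − i)/60 = 59/2 ≈ 29.500.

E[X] = 59/2 = 29.500.


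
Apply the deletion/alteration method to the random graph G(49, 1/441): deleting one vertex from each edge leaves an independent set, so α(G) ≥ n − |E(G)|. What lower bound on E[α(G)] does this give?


E[|E(G)|] = C(49, 2)·p = 1176 · (1/441) = 8/3.
E[α(G)] ≥ n − E[|E(G)|] = 49 − 8/3 = 139/3.
Numerically: ≈ 46.3333.
(This is only a lower bound; the true E[α(G)] may be larger.)

E[α(G)] ≥ 139/3 ≈ 46.3333.


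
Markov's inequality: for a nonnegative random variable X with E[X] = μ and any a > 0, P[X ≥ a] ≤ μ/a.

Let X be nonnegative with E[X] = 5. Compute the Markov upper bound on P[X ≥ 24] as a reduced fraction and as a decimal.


μ = E[X] = 5, a = 24.
Markov: P[X ≥ 24] ≤ μ/a = (5)/24 = 5/24.
Numerically: ≈ 0.20833.
(Since a = 24 > μ = 5.00000, the bound 5/24 is < 1 and informative.)

P[X ≥ 24] ≤ 5/24 ≈ 0.20833.


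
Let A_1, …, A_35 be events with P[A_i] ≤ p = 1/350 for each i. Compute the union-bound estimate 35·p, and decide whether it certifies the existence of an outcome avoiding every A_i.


Union bound: P[∪_{i=1}^{35} A_i] ≤ Σ_i P[A_i] ≤ 35·p = 35·(1/350) = 1/10.
Numerically: 1/10 ≈ 0.1000000.
Is 1/10 < 1? YES.
Since P[∪ A_i] ≤ 1/10 < 1, the complement has P[∩ A_i^c] ≥ 1 − 1/10 = 9/10 > 0, so some outcome avoids every A_i.

35·p = 1/10 ≈ 0.1000000; existence CERTIFIED by the union bound.


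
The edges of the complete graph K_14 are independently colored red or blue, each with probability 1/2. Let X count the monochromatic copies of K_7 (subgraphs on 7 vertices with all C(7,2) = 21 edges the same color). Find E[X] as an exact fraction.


Let X = Σ_S X_S over the C(14, 7) = 3432 subsets S of size 7, where X_S = 1 if the K_7 on S is monochromatic.
For a fixed S, the K_7 on S has C(7, 2) = 21 edges. P[all 21 edges red] = (1/2)^21, and likewise for blue, so P[monochromatic] = 2·(1/2)^21 = 2^{1 − 21} = 1/1048576.
By linearity of expectation: E[X] = C(14, 7) · 2^{1 − 21} = 3432 · 1/1048576 = 429/131072.
Numerically: E[X] ≈ 0.003.

E[X] = C(14,7)·2^(1−C(7,2)) = 429/131072 ≈ 0.003.


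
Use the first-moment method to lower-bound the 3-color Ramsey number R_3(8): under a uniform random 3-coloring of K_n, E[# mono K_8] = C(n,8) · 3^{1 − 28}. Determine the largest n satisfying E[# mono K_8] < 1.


We need C(n, 8) · 3^{1 − 28} < 1, i.e. C(n, 8) < 3^{28 − 1} = 7625597484987.
Check values of n near the boundary:
  n = 150: C(150, 8) = 5257211409450; 5257211409450 < 7625597484987? YES
  n = 151: C(151, 8) = 5551321138650; 5551321138650 < 7625597484987? YES
  n = 152: C(152, 8) = 5859727868575; 5859727868575 < 7625597484987? YES
  n = 153: C(153, 8) = 6183023199255; 6183023199255 < 7625597484987? YES
  n = 154: C(154, 8) = 6521818990995; 6521818990995 < 7625597484987? YES
  n = 155: C(155, 8) = 6876747915675; 6876747915675 < 7625597484987? YES
  n = 156: C(156, 8) = 7248464019225; 7248464019225 < 7625597484987? YES
  n = 157: C(157, 8) = 7637643295425; 7637643295425 < 7625597484987? NO
The largest n with C(n, 8) < 7625597484987 is n = 156 (where E[X] = 805384891025/847288609443 ≈ 0.9505437). Hence R_3(8) > 156, i.e. R_3(8) ≥ 157.

Largest n = 156; hence R_3(8) > 156.


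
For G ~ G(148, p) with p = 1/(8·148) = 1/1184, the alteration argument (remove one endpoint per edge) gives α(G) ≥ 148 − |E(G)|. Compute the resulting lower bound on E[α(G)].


E[|E(G)|] = C(148, 2)·p = 10878 · (1/1184) = 147/16.
E[α(G)] ≥ n − E[|E(G)|] = 148 − 147/16 = 2221/16.
Numerically: ≈ 138.812.
(This is only a lower bound; the true E[α(G)] may be larger.)

E[α(G)] ≥ 2221/16 ≈ 138.812.


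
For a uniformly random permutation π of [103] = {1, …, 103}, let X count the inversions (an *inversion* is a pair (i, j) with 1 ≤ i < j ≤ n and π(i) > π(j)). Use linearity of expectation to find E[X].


Write X = Σ X_I over the C(103, 2) = 5253 pairs i < j, with X_I the indicator of one inversion.
There are 5253 indicators.
For each fixed pair i < j, the values π(i) and π(j) are two distinct elements of {1, …, 103} in uniformly random order; by symmetry P[π(i) > π(j)] = 1/2.
By linearity: E[X] = 5253 · (1/2) = C(103, 2) · (1/2) = 5253/2 = 5253/2 ≈ 2626.500000.

E[X] = 5253/2 = 2626.500000.


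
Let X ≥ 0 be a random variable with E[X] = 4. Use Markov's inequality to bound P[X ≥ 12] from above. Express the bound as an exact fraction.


μ = E[X] = 4, a = 12.
Markov: P[X ≥ 12] ≤ μ/a = (4)/12 = 1/3.
Numerically: ≈ 0.333333.
(Since a = 12 > μ = 4.000000, the bound 1/3 is < 1 and informative.)

P[X ≥ 12] ≤ 1/3 ≈ 0.333333.


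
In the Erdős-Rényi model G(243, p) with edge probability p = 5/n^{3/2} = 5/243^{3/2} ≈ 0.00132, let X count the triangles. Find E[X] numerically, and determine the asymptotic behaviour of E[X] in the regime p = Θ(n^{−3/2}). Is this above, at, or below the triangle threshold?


Number of potential triangles: C(243, 3) = 2362041.
Each occurs with probability p³ ≈ (0.00132)³ ≈ 2.299756e-09.
By linearity: E[X] = C(243, 3)·p³ ≈ 2362041 · 2.299756e-09 ≈ 0.0054.
Since α = 3/2 > 1, p = c/n^{3/2} = o(1/n) is below the triangle threshold p ~ 1/n. Asymptotically E[X] ~ (c³/6)·n^{3(1−α)} = (5³/6)·n^{-1.5} → 0, so by Markov's inequality G has no triangles w.h.p.

E[X] ≈ 0.0054; in regime p = Θ(1/n^{3/2}) E[X] tends to 0 (below the triangle threshold p ~ 1/n).


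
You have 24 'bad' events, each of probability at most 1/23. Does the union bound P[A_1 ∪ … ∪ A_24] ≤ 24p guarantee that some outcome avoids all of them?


Union bound: P[∪_{i=1}^{24} A_i] ≤ Σ_i P[A_i] ≤ 24·p = 24·(1/23) = 24/23.
Numerically: 24/23 ≈ 1.043.
Is 24/23 < 1? NO.
Since the bound 24/23 is ≥ 1, the union bound is uninformative here; it does NOT by itself certify existence.

24·p = 24/23 ≈ 1.043; existence NOT certified by the union bound.


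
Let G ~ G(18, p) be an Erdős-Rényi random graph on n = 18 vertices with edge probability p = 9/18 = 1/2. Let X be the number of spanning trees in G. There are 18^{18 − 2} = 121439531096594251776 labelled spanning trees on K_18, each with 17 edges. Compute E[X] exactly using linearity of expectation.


K_18 has 18^{18 − 2} = 121439531096594251776 labelled spanning trees.
For each such spanning tree H, let X_H = 1 if all 17 edges of H are present in G. Then P[X_H = 1] = p^{17} = (1/2)^{17} = 1/131072.
By linearity: E[X] = Σ_H E[X_H] = 121439531096594251776 · p^{17} = 121439531096594251776 · 1/131072 = 1853020188851841/2.
Numerically: E[X] ≈ 9.27e+14.

E[X] = 121439531096594251776 · (1/2)^{17} = 1853020188851841/2 ≈ 9.27e+14.


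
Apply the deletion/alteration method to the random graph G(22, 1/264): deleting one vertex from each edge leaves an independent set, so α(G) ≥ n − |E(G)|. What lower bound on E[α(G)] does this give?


E[|E(G)|] = C(22, 2)·p = 231 · (1/264) = 7/8.
E[α(G)] ≥ n − E[|E(G)|] = 22 − 7/8 = 169/8.
Numerically: ≈ 21.1250.
(This is only a lower bound; the true E[α(G)] may be larger.)

E[α(G)] ≥ 169/8 ≈ 21.1250.


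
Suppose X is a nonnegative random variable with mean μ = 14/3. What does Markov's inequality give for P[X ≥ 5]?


μ = E[X] = 14/3, a = 5.
Markov: P[X ≥ 5] ≤ μ/a = (14/3)/5 = 14/15.
Numerically: ≈ 0.93333.
(Since a = 5 > μ = 4.66667, the bound 14/15 is < 1 and informative.)

P[X ≥ 5] ≤ 14/15 ≈ 0.93333.


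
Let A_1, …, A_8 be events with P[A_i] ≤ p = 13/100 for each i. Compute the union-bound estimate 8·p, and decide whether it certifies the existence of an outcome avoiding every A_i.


Union bound: P[∪_{i=1}^{8} A_i] ≤ Σ_i P[A_i] ≤ 8·p = 8·(13/100) = 26/25.
Numerically: 26/25 ≈ 1.0400.
Is 26/25 < 1? NO.
Since the bound 26/25 is ≥ 1, the union bound is uninformative here; it does NOT by itself certify existence.

8·p = 26/25 ≈ 1.0400; existence NOT certified by the union bound.


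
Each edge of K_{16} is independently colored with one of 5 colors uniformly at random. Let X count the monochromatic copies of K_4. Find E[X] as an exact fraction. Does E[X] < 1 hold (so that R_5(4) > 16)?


E[X] = C(16, 4) · 5^{1 − 6} = 1820 · 5^{−5} = 1820/3125.
As a reduced fraction: E[X] = 364/625 ≈ 0.5824000.
Is E[X] < 1? YES.
Since E[X] < 1, there exists a 5-coloring of K_{16} with no monochromatic K_4; hence R_5(4) > 16.

E[X] = 364/625 ≈ 0.5824000; E[X] < 1, so R_5(4) > 16.


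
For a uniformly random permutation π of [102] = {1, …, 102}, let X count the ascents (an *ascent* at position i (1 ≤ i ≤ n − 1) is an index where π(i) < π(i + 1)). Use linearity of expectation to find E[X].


Write X = Σ X_I over i = 1, …, 101, with X_I the indicator of one ascent.
There are 101 indicators.
For each fixed i, the pair (π(i), π(i+1)) is a uniformly random ordered pair of distinct values from {1, …, 102}; by symmetry P[π(i) < π(i+1)] = 1/2.
By linearity: E[X] = 101 · (1/2) = (102 − 1) · (1/2) = 101/2 ≈ 50.5000.

E[X] = 101/2 = 50.5000.


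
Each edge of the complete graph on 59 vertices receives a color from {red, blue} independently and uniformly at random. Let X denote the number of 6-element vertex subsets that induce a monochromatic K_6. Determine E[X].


Let X = Σ_S X_S over the C(59, 6) = 45057474 subsets S of size 6, where X_S = 1 if the K_6 on S is monochromatic.
For a fixed S, the K_6 on S has C(6, 2) = 15 edges. P[all 15 edges red] = (1/2)^15, and likewise for blue, so P[monochromatic] = 2·(1/2)^15 = 2^{1 − 15} = 1/16384.
By linearity: E[X] = C(59, 6) · 2^{1 − 15} = 45057474 · 1/16384 = 22528737/8192.
Numerically: E[X] ≈ 2750.089966.

E[X] = C(59,6)·2^(1−C(6,2)) = 22528737/8192 ≈ 2750.089966.


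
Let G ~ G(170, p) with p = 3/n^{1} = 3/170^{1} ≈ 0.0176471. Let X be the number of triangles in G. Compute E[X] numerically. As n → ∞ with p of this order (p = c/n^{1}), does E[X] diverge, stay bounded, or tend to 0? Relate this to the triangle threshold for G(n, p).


Number of potential triangles: C(170, 3) = 804440.
Each occurs with probability p³ ≈ (0.0176471)³ ≈ 5.49562386e-06.
By linearity: E[X] = C(170, 3)·p³ ≈ 804440 · 5.49562386e-06 ≈ 4.420900.
Here α = 1, so p = 3/n is exactly at the triangle threshold p ~ 1/n. Asymptotically E[X] → c³/6 = 3³/6 = 9/2 ≈ 4.500000, a bounded constant. In this regime the triangle count is asymptotically Poisson(c³/6).

E[X] ≈ 4.420900; in regime p = Θ(1/n^{1}) E[X] stays bounded (at the triangle threshold p ~ 1/n).
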